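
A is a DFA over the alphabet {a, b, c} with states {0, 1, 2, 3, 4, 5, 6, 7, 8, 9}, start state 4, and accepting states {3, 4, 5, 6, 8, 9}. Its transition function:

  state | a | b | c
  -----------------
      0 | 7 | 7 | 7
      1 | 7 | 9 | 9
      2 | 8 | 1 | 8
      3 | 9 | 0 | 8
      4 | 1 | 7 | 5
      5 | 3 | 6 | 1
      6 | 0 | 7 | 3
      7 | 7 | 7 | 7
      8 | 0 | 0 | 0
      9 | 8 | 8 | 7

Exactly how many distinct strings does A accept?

The useful subgraph on states {1, 3, 4, 5, 6, 8, 9} is acyclic, so L(A) is finite; the longest accepting path visits 6 useful states, giving maximum string length 5.
Counting accepting paths from 4 by length: 1 of length 0, 1 of length 1, 4 of length 2, 9 of length 3, 8 of length 4, 2 of length 5. Total 25.

25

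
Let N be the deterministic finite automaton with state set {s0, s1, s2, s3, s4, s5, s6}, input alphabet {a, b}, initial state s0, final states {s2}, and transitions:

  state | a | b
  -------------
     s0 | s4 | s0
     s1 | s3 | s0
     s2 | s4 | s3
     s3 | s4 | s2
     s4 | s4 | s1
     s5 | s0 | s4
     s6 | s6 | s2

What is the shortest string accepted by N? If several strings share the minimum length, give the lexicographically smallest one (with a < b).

A breadth-first search from s0 reaches an accepting state first via the path s0 → s4 → s1 → s3 → s2 on input abab.
No string of length < 4 is accepted (BFS exhausts all shorter strings without reaching an accepting state), and abab is the lexicographically least accepting string of length 4.

abab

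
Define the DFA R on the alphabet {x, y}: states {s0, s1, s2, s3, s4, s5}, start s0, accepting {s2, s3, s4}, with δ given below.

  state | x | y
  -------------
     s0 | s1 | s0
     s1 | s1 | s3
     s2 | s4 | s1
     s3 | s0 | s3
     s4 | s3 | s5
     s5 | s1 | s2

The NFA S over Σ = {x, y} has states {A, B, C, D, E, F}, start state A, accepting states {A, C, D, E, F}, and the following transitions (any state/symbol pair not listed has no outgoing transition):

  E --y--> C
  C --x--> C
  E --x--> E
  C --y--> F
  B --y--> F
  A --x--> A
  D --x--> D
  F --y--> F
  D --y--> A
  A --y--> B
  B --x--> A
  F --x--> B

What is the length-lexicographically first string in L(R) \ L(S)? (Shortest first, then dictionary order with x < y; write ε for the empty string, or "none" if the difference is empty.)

The string xy is accepted by R but not by S.
No shorter string lies in the difference, and xy is the lexicographically first length-2 string in L(R) \ L(S).

xy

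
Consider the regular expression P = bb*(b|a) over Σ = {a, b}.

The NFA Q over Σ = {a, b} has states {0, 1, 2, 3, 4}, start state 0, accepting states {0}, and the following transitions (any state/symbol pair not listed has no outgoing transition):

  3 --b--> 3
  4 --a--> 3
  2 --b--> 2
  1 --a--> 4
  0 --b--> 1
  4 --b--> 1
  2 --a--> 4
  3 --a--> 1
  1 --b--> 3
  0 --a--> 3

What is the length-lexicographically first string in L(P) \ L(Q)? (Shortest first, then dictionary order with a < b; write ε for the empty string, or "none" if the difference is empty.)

ba

The string ba is accepted by P but not by Q.
No shorter string lies in the difference, and ba is the lexicographically first length-2 string in L(P) \ L(Q).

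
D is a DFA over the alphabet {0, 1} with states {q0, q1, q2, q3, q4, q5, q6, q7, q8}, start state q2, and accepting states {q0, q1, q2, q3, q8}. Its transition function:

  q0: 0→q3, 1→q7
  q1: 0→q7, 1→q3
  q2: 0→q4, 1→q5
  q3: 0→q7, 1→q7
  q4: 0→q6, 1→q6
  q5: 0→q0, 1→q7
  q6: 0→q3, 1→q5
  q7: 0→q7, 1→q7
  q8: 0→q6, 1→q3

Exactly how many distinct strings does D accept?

The useful subgraph on states {q0, q2, q3, q4, q5, q6} is acyclic, so L(D) is finite; the longest accepting path visits 6 useful states, giving maximum string length 5.
Counting accepting paths from q2 by length: 1 of length 0, 1 of length 2, 3 of length 3, 2 of length 4, 2 of length 5. Total 9.

9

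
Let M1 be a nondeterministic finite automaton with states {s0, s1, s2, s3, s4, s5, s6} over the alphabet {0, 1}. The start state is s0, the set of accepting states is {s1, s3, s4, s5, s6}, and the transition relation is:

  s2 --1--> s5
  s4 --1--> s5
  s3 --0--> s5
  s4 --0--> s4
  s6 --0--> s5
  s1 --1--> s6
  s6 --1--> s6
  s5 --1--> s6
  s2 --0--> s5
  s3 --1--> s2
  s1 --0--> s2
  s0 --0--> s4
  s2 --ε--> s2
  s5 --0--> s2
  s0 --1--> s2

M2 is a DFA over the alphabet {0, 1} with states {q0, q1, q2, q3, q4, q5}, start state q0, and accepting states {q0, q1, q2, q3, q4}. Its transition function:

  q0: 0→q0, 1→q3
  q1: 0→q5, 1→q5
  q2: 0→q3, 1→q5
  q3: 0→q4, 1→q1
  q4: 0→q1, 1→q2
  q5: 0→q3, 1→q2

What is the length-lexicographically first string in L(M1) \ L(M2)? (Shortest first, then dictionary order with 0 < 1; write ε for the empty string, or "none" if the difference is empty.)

The string 111 is accepted by M1 but not by M2.
No shorter string lies in the difference, and 111 is the lexicographically first length-3 string in L(M1) \ L(M2).

111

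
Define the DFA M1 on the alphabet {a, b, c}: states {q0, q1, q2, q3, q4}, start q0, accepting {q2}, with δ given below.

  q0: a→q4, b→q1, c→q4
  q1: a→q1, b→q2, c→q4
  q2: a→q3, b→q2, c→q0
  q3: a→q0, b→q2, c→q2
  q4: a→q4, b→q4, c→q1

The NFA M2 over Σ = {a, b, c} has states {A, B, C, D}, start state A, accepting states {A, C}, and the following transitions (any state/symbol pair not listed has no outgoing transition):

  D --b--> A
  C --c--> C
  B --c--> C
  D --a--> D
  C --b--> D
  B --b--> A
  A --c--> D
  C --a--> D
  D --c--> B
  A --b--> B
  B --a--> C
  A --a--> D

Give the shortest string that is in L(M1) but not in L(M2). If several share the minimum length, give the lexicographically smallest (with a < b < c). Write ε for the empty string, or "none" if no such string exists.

The string bab is accepted by M1 but not by M2.
No shorter string lies in the difference, and bab is the lexicographically first length-3 string in L(M1) \ L(M2).

bab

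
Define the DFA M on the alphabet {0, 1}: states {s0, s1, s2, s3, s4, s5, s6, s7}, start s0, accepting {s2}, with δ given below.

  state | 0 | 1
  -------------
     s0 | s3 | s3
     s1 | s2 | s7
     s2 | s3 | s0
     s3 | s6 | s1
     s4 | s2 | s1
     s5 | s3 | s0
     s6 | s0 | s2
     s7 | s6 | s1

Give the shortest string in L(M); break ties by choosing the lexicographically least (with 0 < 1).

A breadth-first search from s0 reaches an accepting state first via the path s0 → s3 → s6 → s2 on input 001.
No string of length < 3 is accepted (BFS exhausts all shorter strings without reaching an accepting state), and 001 is the lexicographically least accepting string of length 3.

001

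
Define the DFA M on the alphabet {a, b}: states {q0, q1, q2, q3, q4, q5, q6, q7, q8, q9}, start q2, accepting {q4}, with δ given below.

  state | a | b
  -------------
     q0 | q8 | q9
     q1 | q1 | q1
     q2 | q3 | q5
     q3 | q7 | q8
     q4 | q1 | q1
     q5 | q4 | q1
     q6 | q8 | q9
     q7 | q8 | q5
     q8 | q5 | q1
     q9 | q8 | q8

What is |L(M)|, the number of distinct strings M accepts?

The useful subgraph on states {q2, q3, q4, q5, q7, q8} is acyclic, so L(M) is finite; the longest accepting path visits 6 useful states, giving maximum string length 5.
Counting accepting paths from q2 by length: 1 of length 2, 2 of length 4, 1 of length 5. Total 4.

4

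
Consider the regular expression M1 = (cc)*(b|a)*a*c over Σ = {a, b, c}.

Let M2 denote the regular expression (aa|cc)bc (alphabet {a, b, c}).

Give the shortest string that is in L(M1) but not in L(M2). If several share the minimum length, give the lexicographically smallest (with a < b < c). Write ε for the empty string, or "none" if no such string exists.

The string c is accepted by M1 but not by M2.
No shorter string lies in the difference, and c is the lexicographically first length-1 string in L(M1) \ L(M2).

c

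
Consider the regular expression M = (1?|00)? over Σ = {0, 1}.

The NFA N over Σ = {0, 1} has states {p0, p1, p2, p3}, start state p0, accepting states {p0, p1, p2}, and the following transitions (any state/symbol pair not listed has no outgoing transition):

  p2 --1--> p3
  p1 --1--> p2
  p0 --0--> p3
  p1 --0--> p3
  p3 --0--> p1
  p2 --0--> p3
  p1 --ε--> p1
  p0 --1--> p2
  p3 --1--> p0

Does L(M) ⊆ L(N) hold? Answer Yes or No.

Converting the expression M to a DFA (subset construction, then merging equivalent states) gives the minimal DFA with states {m0, m1, m2, m3}, start state m0, accepting states {m0, m2} and transitions m0: 0→m1, 1→m2; m1: 0→m2, 1→m3; m2: 0→m3, 1→m3; m3: 0→m3, 1→m3.
Exploring the product automaton M × N from the start pair (m0, p0), following both machines on each input symbol, reaches 8 state pairs: (m0, p0), (m1, p3), (m2, p2), (m2, p1), (m3, p0), (m3, p3), (m3, p2), (m3, p1).
M accepts in {m0, m2} and N accepts in {p0, p1, p2}. The reachable pairs whose M-component is accepting are (m0, p0), (m2, p2), (m2, p1); in each of them the N-component is accepting too, so the product for L(M) \ L(N) (M-component accepting, N-component rejecting) has no reachable accepting pair and the difference is empty.
Hence every string in L(M) is also in L(N).

Yes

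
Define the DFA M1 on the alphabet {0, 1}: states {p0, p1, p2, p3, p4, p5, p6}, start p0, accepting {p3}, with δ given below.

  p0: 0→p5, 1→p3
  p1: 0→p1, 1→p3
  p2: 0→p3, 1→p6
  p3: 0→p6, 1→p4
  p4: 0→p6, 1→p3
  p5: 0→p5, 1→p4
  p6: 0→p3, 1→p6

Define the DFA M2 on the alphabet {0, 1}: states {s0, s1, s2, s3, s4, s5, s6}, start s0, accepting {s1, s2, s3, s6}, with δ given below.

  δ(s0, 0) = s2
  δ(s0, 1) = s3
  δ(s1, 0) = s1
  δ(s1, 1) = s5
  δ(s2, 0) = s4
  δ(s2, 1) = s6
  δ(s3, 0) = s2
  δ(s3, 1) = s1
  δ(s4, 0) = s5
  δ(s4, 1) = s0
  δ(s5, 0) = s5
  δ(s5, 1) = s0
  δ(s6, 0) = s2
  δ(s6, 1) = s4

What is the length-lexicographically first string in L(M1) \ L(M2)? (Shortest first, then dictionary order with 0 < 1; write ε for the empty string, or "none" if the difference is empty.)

011

The string 011 is accepted by M1 but not by M2.
No shorter string lies in the difference, and 011 is the lexicographically first length-3 string in L(M1) \ L(M2).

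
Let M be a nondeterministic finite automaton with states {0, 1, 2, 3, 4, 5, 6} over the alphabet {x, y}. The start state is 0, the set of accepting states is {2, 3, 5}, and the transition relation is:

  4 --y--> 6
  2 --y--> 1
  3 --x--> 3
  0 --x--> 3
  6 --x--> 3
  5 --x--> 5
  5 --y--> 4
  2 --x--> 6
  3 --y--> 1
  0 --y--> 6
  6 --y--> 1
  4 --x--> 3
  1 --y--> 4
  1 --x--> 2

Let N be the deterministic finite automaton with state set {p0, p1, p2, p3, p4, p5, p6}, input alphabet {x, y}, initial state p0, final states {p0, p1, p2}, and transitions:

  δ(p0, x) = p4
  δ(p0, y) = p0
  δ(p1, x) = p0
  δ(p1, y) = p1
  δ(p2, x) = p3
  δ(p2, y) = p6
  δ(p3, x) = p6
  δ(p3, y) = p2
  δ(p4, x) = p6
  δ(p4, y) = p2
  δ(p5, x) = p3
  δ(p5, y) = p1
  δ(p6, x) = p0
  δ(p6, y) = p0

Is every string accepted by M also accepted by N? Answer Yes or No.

No

The string x is in L(M) but not in L(N).
So L(M) ⊄ L(N).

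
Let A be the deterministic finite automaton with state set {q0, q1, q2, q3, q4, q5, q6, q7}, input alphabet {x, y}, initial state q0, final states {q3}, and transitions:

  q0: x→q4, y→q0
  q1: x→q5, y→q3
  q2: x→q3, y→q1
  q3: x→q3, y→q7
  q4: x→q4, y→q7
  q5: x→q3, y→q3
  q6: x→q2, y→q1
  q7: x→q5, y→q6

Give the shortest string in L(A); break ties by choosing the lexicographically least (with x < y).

xyxx

A breadth-first search from q0 reaches an accepting state first via the path q0 → q4 → q7 → q5 → q3 on input xyxx.
No string of length < 4 is accepted (BFS exhausts all shorter strings without reaching an accepting state), and xyxx is the lexicographically least accepting string of length 4.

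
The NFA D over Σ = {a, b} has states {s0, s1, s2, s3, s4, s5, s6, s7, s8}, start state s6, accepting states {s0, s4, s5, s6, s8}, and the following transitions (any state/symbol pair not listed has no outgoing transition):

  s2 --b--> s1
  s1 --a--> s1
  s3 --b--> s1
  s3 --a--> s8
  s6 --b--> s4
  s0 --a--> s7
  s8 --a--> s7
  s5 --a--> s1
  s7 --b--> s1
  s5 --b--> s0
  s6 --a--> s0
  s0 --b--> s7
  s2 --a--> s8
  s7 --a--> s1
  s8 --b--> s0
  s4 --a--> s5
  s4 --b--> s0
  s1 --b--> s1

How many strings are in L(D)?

The useful subgraph on states {s0, s4, s5, s6} is acyclic, so L(D) is finite; the longest accepting path visits 4 useful states, giving maximum string length 3.
Counting accepting paths from s6 by length: 1 of length 0, 2 of length 1, 2 of length 2, 1 of length 3. Total 6.

6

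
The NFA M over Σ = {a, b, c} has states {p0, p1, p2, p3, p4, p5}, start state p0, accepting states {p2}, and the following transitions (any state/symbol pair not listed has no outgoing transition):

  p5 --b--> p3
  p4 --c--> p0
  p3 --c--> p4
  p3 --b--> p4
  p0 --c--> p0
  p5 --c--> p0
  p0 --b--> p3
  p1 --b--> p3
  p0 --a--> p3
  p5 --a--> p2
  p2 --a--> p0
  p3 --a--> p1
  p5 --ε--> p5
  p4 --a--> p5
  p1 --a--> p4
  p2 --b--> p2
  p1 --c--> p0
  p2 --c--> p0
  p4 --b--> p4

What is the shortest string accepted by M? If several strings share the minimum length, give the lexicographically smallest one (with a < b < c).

A breadth-first search from p0 reaches an accepting state first via the path p0 → p3 → p4 → p5 → p2 on input abaa.
No string of length < 4 is accepted (BFS exhausts all shorter strings without reaching an accepting state), and abaa is the lexicographically least accepting string of length 4.

abaa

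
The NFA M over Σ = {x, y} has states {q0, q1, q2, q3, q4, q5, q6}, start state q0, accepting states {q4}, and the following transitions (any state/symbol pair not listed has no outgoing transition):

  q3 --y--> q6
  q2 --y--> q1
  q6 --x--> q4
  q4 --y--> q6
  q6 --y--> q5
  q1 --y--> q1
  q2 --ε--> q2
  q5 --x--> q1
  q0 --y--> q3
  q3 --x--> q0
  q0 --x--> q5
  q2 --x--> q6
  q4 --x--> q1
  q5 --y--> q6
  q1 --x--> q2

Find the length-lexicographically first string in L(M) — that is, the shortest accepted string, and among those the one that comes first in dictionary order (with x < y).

A breadth-first search from q0 reaches an accepting state first via the path q0 → q5 → q6 → q4 on input xyx.
No string of length < 3 is accepted (BFS exhausts all shorter strings without reaching an accepting state), and xyx is the lexicographically least accepting string of length 3.

xyx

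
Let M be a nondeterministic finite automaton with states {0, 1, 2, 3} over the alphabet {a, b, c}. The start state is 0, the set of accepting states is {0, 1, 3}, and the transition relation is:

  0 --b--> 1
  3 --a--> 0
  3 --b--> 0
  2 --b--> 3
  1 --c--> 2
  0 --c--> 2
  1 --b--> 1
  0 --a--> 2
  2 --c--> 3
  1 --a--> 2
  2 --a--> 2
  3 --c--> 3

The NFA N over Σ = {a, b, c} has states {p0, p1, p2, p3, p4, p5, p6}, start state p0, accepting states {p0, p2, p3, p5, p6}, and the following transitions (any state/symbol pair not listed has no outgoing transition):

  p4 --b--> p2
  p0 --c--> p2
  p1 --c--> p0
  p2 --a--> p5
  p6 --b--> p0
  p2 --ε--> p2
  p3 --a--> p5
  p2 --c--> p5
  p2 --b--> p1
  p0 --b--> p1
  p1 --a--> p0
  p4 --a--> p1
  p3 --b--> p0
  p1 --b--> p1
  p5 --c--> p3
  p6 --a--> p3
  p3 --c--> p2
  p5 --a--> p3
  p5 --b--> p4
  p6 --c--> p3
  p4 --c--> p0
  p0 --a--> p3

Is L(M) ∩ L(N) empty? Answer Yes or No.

The empty string ε is accepted by both M and N.
Hence L(M) ∩ L(N) ≠ ∅.

No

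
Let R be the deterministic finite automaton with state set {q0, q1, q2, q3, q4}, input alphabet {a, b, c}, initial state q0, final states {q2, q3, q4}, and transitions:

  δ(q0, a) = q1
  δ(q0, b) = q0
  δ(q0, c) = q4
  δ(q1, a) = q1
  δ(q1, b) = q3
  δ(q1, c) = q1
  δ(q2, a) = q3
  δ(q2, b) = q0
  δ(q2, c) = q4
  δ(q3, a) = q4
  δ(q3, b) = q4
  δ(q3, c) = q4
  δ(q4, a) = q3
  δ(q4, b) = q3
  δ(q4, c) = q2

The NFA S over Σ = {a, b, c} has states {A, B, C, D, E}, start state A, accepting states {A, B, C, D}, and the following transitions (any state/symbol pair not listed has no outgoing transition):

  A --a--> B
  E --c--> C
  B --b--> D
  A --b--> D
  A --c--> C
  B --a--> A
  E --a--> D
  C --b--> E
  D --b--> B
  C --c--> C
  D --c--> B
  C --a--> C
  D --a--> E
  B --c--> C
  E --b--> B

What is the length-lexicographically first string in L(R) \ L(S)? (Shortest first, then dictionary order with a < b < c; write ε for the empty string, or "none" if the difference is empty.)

cb

The string cb is accepted by R but not by S.
No shorter string lies in the difference, and cb is the lexicographically first length-2 string in L(R) \ L(S).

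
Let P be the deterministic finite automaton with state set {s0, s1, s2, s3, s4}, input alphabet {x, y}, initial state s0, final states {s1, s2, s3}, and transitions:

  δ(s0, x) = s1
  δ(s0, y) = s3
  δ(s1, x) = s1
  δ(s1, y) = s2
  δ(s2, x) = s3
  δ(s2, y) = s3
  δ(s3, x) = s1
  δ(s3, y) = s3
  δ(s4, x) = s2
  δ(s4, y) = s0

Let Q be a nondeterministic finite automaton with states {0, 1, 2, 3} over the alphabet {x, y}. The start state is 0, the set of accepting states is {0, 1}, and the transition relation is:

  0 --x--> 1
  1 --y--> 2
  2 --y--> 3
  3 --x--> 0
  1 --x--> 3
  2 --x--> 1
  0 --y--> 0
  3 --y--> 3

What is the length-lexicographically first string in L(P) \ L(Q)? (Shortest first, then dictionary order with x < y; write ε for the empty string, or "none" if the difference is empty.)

The string xx is accepted by P but not by Q.
No shorter string lies in the difference, and xx is the lexicographically first length-2 string in L(P) \ L(Q).

xx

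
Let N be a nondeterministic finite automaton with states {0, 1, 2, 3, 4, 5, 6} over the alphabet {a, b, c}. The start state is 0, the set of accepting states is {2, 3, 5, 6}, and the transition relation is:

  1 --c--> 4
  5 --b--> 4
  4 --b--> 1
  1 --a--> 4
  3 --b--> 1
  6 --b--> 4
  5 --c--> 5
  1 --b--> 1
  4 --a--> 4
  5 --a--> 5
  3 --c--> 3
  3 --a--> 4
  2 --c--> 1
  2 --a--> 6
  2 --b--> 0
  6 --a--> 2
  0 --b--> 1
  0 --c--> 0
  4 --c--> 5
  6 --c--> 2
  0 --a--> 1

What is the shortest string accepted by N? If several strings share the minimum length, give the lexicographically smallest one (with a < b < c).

aac

A breadth-first search from 0 reaches an accepting state first via the path 0 → 1 → 4 → 5 on input aac.
No string of length < 3 is accepted (BFS exhausts all shorter strings without reaching an accepting state), and aac is the lexicographically least accepting string of length 3.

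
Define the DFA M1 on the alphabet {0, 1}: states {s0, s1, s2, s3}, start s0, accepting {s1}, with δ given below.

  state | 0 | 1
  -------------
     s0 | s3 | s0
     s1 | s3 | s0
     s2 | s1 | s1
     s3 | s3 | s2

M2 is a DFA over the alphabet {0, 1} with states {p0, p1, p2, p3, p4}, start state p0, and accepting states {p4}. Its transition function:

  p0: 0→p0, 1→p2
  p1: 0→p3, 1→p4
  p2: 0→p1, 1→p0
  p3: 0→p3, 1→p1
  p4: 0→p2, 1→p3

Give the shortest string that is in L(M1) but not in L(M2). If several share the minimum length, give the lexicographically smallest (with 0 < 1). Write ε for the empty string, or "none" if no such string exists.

The string 010 is accepted by M1 but not by M2.
No shorter string lies in the difference, and 010 is the lexicographically first length-3 string in L(M1) \ L(M2).

010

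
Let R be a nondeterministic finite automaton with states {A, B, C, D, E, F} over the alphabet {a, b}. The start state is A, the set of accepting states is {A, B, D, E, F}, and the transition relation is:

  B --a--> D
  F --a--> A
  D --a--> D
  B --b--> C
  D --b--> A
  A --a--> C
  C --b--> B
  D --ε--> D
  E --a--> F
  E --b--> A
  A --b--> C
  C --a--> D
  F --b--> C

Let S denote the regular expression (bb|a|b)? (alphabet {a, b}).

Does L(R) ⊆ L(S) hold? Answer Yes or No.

The string aa is in L(R) but not in L(S).
So L(R) ⊄ L(S).

No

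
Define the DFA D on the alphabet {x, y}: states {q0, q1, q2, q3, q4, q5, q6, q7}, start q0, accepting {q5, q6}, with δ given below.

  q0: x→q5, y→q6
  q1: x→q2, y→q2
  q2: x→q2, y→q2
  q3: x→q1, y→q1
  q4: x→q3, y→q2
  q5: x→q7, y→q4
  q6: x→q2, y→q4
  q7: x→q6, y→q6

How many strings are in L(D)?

4

The useful subgraph on states {q0, q5, q6, q7} is acyclic, so L(D) is finite; the longest accepting path visits 4 useful states, giving maximum string length 3.
Counting accepting paths from q0 by length: 2 of length 1, 2 of length 3. Total 4.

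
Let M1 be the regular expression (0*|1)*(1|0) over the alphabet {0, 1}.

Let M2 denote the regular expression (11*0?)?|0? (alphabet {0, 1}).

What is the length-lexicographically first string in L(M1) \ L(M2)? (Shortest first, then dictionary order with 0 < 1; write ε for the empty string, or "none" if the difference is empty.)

00

The string 00 is accepted by M1 but not by M2.
No shorter string lies in the difference, and 00 is the lexicographically first length-2 string in L(M1) \ L(M2).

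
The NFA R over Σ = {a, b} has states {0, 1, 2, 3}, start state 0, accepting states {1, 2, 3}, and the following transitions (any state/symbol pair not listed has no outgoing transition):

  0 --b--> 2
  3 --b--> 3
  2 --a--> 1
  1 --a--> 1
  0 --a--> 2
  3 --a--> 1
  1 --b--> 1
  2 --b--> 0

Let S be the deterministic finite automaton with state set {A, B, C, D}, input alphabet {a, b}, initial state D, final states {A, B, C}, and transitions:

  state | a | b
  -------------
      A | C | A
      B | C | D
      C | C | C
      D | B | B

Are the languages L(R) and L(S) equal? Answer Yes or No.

Exploring the product automaton R × S from the start pair (0, D), following both machines on each input symbol, reaches 3 state pairs: (0, D), (2, B), (1, C).
R accepts in {1, 2, 3} and S accepts in {A, B, C}. In every reachable pair the two components are either both accepting — (2, B), (1, C) — or both non-accepting, so no string is accepted by exactly one of the machines: L(R) \ L(S) and L(S) \ L(R) are both empty.
Hence every string is accepted by R iff it is accepted by S, and the two languages coincide.

Yes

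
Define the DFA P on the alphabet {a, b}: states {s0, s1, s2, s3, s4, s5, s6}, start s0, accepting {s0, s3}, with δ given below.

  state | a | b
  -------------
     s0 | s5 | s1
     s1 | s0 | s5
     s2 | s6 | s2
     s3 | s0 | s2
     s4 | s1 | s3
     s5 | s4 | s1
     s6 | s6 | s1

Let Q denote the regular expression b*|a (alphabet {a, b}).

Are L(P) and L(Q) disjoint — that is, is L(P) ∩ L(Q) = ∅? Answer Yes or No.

No

The empty string ε is accepted by both P and Q.
Hence L(P) ∩ L(Q) ≠ ∅.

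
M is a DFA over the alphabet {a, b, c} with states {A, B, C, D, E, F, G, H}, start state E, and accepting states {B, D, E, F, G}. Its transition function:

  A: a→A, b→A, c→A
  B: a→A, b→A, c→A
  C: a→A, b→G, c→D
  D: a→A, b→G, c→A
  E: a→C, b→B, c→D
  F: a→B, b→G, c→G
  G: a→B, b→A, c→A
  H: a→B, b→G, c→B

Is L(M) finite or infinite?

finite

The useful states (reachable from E and able to reach an accepting state) are {B, C, D, E, G}.
Restricted to these states the transition graph has no cycle, so every accepting path has bounded length and L is finite.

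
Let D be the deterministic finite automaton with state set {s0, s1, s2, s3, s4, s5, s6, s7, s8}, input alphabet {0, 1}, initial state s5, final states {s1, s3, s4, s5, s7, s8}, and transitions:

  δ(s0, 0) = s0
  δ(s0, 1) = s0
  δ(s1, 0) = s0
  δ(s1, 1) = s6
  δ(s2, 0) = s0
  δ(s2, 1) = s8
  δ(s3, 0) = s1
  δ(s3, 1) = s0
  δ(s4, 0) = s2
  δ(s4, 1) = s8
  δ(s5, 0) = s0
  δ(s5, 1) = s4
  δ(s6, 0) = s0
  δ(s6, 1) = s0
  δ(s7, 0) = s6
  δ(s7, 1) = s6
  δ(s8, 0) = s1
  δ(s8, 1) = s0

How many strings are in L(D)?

The useful subgraph on states {s1, s2, s4, s5, s8} is acyclic, so L(D) is finite; the longest accepting path visits 5 useful states, giving maximum string length 4.
Counting accepting paths from s5 by length: 1 of length 0, 1 of length 1, 1 of length 2, 2 of length 3, 1 of length 4. Total 6.

6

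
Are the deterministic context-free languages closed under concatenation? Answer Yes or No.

Take L₁ = {ε, c} (finite, hence regular and DCFL) and L₂ = {c aⁿbⁿ : n≥0} ∪ {cc aⁿb²ⁿ : n≥0} (a DCFL: the number of leading c's tells the DPDA whether to pop one stack symbol per b or per two b's). Then L₁L₂ ∩ cca⁺b* = {cc aⁿbⁿ : n≥1} ∪ {cc aⁿb²ⁿ : n≥1}. If L₁L₂ were a DCFL, so would be this intersection with a regular set, and a DPDA for it started from its configuration after reading cc would accept {aⁿbⁿ : n≥1} ∪ {aⁿb²ⁿ : n≥1}, which no deterministic PDA accepts (a DPDA for it would have a single run on aⁿb²ⁿ, accepting after the prefix aⁿbⁿ and accepting again after n more b's; an ordinary PDA that simulates it on a's and b's and, at any moment when it is accepting, may switch to reading only a fresh letter d while feeding each d to the simulation as a b, would accept aⁱbʲdᵏ (k≥1) exactly when both aⁱbʲ and aⁱbʲ⁺ᵏ are in the language, i.e. its language intersected with the regular set a*b*d⁺ would be exactly {aⁿbⁿdⁿ : n≥1} — impossible, since context-free languages are closed under intersection with regular sets and {aⁿbⁿdⁿ} is not context-free). Hence L₁L₂ is not a DCFL.

No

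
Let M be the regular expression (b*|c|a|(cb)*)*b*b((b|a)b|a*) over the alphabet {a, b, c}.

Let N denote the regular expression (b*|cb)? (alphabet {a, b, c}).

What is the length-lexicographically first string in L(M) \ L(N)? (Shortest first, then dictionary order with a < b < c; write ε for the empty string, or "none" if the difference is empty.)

ab

The string ab is accepted by M but not by N.
No shorter string lies in the difference, and ab is the lexicographically first length-2 string in L(M) \ L(N).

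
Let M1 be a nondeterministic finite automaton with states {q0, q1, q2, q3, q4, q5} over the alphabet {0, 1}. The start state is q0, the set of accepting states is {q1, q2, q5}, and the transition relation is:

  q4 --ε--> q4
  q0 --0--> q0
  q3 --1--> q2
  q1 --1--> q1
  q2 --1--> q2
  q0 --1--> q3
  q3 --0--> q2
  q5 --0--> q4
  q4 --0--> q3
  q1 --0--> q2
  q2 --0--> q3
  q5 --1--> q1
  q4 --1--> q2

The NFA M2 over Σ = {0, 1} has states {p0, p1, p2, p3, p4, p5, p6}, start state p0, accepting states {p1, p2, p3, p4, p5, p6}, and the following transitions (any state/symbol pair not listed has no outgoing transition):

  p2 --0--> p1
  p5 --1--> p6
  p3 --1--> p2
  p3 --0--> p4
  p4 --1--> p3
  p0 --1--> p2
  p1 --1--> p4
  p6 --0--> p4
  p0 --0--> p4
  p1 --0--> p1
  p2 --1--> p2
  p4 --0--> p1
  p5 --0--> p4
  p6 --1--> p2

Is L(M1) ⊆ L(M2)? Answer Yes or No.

Yes

Exploring the product automaton M1 × M2 from the start pair (q0, p0), following both machines on each input symbol, reaches 11 state pairs: (q0, p0), (q0, p4), (q3, p2), (q0, p1), (q3, p3), (q2, p1), (q2, p2), (q3, p4), (q2, p4), (q3, p1), (q2, p3).
M1 accepts in {q1, q2, q5} and M2 accepts in {p1, p2, p3, p4, p5, p6}. The reachable pairs whose M1-component is accepting are (q2, p1), (q2, p2), (q2, p4), (q2, p3); in each of them the M2-component is accepting too, so the product for L(M1) \ L(M2) (M1-component accepting, M2-component rejecting) has no reachable accepting pair and the difference is empty.
Hence every string in L(M1) is also in L(M2).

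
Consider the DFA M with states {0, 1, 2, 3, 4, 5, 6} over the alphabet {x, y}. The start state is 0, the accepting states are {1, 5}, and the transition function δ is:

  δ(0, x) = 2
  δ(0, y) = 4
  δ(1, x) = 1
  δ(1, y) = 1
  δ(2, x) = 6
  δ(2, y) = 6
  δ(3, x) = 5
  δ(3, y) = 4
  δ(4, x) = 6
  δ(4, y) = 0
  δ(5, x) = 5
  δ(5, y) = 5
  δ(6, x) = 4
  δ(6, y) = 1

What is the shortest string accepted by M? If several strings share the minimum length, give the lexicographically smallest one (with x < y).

A breadth-first search from 0 reaches an accepting state first via the path 0 → 2 → 6 → 1 on input xxy.
No string of length < 3 is accepted (BFS exhausts all shorter strings without reaching an accepting state), and xxy is the lexicographically least accepting string of length 3.

xxy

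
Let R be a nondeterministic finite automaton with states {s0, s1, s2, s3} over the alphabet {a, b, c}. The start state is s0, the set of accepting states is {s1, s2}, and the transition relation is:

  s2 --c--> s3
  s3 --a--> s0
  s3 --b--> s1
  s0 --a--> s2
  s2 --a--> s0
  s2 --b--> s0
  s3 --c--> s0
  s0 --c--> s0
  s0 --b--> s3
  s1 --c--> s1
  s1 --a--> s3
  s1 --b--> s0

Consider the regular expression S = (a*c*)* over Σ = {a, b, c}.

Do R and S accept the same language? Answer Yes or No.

The string bb is accepted by R but rejected by S.
So L(R) ≠ L(S).

No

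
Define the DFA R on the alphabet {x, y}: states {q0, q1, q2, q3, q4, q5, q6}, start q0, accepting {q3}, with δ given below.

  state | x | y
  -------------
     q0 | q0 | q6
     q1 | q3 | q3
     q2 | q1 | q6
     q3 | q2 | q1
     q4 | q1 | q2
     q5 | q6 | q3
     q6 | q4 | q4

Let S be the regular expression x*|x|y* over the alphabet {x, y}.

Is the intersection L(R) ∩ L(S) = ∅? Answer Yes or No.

Converting the expression S to a DFA (subset construction, then merging equivalent states) gives the minimal DFA with states {s0, s1, s2, s3}, start state s0, accepting states {s0, s1, s2} and transitions s0: x→s1, y→s2; s1: x→s1, y→s3; s2: x→s3, y→s2; s3: x→s3, y→s3.
Exploring the product automaton R × S from the start pair (q0, s0), following both machines on each input symbol, reaches 10 state pairs: (q0, s0), (q0, s1), (q6, s2), (q6, s3), (q4, s3), (q4, s2), (q1, s3), (q2, s3), (q2, s2), (q3, s3).
R accepts in {q3} and S accepts in {s0, s1, s2}; no reachable pair has both components accepting, so no string drives both machines to acceptance simultaneously and L(R) ∩ L(S) = ∅.
So no string is accepted by both, and the intersection is empty.

Yes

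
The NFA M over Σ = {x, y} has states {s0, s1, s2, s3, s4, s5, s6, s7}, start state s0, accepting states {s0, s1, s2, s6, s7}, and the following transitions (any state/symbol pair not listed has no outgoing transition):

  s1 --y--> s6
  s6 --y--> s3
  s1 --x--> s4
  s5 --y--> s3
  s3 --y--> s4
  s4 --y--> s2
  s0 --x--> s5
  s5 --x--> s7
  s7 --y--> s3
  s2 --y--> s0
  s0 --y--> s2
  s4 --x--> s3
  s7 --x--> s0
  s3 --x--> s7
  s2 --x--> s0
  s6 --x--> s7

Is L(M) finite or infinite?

infinite

State s0 is reachable from the start and can reach an accepting state, and it lies on the cycle s0 → s2 → s0.
Traversing that cycle any number of times yields accepted strings of unbounded length, so the language is infinite.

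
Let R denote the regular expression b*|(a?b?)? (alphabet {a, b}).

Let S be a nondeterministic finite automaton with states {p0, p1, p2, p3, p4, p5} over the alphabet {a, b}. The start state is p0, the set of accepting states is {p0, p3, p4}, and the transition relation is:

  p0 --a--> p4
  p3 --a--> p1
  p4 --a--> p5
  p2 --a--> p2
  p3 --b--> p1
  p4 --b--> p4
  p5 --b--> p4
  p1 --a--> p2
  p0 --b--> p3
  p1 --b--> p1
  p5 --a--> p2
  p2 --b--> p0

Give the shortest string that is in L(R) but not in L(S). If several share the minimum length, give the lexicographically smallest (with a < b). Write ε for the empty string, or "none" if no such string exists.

The string bb is accepted by R but not by S.
No shorter string lies in the difference, and bb is the lexicographically first length-2 string in L(R) \ L(S).

bb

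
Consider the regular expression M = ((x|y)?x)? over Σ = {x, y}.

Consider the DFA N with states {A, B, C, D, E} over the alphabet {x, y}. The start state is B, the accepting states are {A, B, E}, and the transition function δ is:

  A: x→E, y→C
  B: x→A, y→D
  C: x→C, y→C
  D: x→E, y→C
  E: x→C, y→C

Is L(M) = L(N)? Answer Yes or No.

Yes

Converting the expression M to a DFA (subset construction, then merging equivalent states) gives the minimal DFA with states {m0, m1, m2, m3, m4}, start state m0, accepting states {m0, m1, m3} and transitions m0: x→m1, y→m2; m1: x→m3, y→m4; m2: x→m3, y→m4; m3: x→m4, y→m4; m4: x→m4, y→m4.
Exploring the product automaton M × N from the start pair (m0, B), following both machines on each input symbol, reaches 5 state pairs: (m0, B), (m1, A), (m2, D), (m3, E), (m4, C).
M accepts in {m0, m1, m3} and N accepts in {A, B, E}. In every reachable pair the two components are either both accepting — (m0, B), (m1, A), (m3, E) — or both non-accepting, so no string is accepted by exactly one of the machines: L(M) \ L(N) and L(N) \ L(M) are both empty.
Hence every string is accepted by M iff it is accepted by N, and the two languages coincide.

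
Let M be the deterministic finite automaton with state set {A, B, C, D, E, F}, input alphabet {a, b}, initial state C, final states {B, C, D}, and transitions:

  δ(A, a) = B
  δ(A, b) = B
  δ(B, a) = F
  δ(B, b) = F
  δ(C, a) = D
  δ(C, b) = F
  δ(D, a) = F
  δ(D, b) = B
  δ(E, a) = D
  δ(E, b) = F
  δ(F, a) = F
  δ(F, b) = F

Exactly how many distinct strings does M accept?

The useful subgraph on states {B, C, D} is acyclic, so L(M) is finite; the longest accepting path visits 3 useful states, giving maximum string length 2.
Counting accepting paths from C by length: 1 of length 0, 1 of length 1, 1 of length 2. Total 3.

3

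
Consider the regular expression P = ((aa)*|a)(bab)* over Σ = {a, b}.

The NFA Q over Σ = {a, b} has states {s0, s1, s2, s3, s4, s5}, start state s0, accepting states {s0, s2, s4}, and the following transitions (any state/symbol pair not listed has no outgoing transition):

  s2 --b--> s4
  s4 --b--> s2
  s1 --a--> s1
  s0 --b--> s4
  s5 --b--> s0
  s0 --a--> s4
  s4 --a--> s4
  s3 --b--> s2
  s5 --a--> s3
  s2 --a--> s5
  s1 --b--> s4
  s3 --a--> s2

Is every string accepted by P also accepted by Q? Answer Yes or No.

Converting the expression P to a DFA (subset construction, then merging equivalent states) gives the minimal DFA with states {p0, p1, p2, p3, p4, p5, p6, p7}, start state p0, accepting states {p0, p1, p3, p7} and transitions p0: a→p1, b→p2; p1: a→p3, b→p2; p2: a→p4, b→p5; p3: a→p6, b→p2; p4: a→p5, b→p7; p5: a→p5, b→p5; p6: a→p3, b→p5; p7: a→p5, b→p2.
Exploring the product automaton P × Q from the start pair (p0, s0), following both machines on each input symbol, reaches 15 state pairs: (p0, s0), (p1, s4), (p2, s4), (p3, s4), (p2, s2), (p4, s4), (p5, s2), (p6, s4), (p4, s5), (p5, s4), (p7, s2), (p5, s5), (p5, s3), (p7, s0), (p5, s0).
P accepts in {p0, p1, p3, p7} and Q accepts in {s0, s2, s4}. The reachable pairs whose P-component is accepting are (p0, s0), (p1, s4), (p3, s4), (p7, s2), (p7, s0); in each of them the Q-component is accepting too, so the product for L(P) \ L(Q) (P-component accepting, Q-component rejecting) has no reachable accepting pair and the difference is empty.
Hence every string in L(P) is also in L(Q).

Yes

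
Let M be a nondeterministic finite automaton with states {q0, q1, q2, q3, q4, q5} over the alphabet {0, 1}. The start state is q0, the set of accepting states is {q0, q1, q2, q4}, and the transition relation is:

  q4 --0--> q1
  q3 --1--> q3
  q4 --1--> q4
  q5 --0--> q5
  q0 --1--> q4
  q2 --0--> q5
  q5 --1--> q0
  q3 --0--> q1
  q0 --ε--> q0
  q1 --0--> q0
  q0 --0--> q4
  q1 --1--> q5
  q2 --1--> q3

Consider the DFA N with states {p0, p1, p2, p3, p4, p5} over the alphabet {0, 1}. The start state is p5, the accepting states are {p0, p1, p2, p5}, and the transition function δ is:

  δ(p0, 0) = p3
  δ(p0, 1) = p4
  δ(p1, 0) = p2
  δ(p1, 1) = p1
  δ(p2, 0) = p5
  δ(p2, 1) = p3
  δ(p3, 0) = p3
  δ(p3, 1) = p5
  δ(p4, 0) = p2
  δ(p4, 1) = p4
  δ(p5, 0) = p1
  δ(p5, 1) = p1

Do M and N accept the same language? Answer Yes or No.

Yes

Exploring the product automaton M × N from the start pair (q0, p5), following both machines on each input symbol, reaches 4 state pairs: (q0, p5), (q4, p1), (q1, p2), (q5, p3).
M accepts in {q0, q1, q2, q4} and N accepts in {p0, p1, p2, p5}. In every reachable pair the two components are either both accepting — (q0, p5), (q4, p1), (q1, p2) — or both non-accepting, so no string is accepted by exactly one of the machines: L(M) \ L(N) and L(N) \ L(M) are both empty.
Hence every string is accepted by M iff it is accepted by N, and the two languages coincide.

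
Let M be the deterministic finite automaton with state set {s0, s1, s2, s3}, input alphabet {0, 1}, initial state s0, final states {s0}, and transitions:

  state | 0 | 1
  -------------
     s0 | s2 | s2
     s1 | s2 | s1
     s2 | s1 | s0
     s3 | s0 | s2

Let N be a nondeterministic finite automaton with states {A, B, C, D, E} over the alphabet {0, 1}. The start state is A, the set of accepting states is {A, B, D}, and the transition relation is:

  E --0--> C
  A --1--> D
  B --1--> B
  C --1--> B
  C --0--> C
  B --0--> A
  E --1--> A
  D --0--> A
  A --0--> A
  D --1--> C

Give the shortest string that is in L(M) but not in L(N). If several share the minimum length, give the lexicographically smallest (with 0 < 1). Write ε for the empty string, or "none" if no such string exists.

The string 11 is accepted by M but not by N.
No shorter string lies in the difference, and 11 is the lexicographically first length-2 string in L(M) \ L(N).

11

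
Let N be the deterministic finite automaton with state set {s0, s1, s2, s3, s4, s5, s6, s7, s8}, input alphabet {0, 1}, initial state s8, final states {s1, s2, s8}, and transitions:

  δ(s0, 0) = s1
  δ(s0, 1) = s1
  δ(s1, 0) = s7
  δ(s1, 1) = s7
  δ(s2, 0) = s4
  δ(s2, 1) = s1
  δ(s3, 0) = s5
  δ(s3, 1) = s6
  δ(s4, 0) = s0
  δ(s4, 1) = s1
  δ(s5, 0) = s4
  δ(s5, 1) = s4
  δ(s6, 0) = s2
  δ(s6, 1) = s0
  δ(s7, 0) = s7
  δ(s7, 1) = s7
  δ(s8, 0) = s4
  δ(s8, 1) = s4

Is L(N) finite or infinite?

finite

The useful states (reachable from s8 and able to reach an accepting state) are {s0, s1, s4, s8}.
Restricted to these states the transition graph has no cycle, so every accepting path has bounded length and L is finite.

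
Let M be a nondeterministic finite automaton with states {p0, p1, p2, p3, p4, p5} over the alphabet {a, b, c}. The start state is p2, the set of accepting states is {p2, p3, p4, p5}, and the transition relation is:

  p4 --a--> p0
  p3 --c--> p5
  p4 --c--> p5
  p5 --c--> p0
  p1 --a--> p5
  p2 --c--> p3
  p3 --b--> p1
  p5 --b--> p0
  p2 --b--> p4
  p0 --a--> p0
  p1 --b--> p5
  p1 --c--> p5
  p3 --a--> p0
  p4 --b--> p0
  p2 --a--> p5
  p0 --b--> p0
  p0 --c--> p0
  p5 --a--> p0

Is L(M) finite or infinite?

The useful states (reachable from p2 and able to reach an accepting state) are {p1, p2, p3, p4, p5}.
Restricted to these states the transition graph has no cycle, so every accepting path has bounded length and L is finite.

finite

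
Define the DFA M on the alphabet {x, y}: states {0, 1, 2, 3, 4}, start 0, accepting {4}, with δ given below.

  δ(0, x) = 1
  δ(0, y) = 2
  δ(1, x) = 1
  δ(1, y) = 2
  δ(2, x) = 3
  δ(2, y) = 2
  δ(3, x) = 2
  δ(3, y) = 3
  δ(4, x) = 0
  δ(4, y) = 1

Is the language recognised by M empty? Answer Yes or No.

The states reachable from the start state are {0, 1, 2, 3}.
None of the accepting states {4} is reachable, so no string is accepted and L(M) = ∅.

Yes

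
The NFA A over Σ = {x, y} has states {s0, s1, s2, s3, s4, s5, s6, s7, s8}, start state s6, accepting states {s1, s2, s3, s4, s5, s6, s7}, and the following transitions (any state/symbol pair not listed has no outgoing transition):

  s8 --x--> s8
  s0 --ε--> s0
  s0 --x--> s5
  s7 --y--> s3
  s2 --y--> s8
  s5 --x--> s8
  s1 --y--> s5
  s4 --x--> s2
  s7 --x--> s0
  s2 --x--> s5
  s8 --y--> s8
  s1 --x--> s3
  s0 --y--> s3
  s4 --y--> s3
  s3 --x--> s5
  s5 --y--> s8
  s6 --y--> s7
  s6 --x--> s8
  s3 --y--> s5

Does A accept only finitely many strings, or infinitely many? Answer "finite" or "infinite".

finite

The useful states (reachable from s6 and able to reach an accepting state) are {s0, s3, s5, s6, s7}.
Restricted to these states the transition graph has no cycle, so every accepting path has bounded length and L is finite.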